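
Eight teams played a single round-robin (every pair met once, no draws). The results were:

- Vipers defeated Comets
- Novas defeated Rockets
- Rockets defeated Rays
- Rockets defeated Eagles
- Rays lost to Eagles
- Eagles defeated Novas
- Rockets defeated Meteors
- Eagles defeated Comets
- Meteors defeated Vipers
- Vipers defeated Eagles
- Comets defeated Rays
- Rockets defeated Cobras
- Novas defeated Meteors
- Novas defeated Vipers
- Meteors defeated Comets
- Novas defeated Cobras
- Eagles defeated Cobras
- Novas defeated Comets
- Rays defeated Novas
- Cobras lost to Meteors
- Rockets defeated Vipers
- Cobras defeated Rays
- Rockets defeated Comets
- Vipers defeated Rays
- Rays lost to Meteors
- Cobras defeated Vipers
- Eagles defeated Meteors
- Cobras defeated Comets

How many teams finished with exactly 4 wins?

Win totals: Novas 5, Vipers 3, Comets 1, Meteors 4, Rockets 6, Cobras 3, Rays 1, Eagles 5.
Exactly 4: Meteors — 1 team.

1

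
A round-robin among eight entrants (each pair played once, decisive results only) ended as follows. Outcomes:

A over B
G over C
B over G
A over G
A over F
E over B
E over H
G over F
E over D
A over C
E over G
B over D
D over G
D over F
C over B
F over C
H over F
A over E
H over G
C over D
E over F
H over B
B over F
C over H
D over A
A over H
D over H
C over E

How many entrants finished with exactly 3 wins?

2

Win totals: A 6, B 3, C 4, D 4, E 5, F 1, G 2, H 3.
Exactly 3: B, H — 2 entrants.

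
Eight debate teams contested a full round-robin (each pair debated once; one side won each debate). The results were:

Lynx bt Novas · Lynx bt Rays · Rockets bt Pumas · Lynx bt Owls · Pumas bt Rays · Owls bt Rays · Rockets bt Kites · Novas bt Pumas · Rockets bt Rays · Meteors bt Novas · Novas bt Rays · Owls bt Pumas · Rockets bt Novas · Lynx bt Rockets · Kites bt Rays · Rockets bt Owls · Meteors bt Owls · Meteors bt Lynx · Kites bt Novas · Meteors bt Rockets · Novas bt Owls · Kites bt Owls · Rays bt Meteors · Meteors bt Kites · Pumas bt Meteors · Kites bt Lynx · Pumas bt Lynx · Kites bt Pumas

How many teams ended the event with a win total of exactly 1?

1

Win totals: Rays 1, Lynx 4, Owls 2, Kites 5, Novas 3, Meteors 5, Pumas 3, Rockets 5.
Exactly 1: Rays — 1 team.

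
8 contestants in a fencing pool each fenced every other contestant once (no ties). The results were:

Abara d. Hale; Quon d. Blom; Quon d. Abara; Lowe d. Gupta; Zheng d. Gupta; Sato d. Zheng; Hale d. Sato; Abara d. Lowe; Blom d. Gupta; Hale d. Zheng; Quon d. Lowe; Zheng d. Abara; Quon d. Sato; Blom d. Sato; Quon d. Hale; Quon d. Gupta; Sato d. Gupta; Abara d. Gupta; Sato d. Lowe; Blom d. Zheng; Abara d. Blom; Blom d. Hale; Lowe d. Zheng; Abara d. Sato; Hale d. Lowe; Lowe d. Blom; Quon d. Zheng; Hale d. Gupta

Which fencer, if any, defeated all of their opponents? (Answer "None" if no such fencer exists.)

Quon

Quon has 7 wins out of 7 opponents — a perfect record.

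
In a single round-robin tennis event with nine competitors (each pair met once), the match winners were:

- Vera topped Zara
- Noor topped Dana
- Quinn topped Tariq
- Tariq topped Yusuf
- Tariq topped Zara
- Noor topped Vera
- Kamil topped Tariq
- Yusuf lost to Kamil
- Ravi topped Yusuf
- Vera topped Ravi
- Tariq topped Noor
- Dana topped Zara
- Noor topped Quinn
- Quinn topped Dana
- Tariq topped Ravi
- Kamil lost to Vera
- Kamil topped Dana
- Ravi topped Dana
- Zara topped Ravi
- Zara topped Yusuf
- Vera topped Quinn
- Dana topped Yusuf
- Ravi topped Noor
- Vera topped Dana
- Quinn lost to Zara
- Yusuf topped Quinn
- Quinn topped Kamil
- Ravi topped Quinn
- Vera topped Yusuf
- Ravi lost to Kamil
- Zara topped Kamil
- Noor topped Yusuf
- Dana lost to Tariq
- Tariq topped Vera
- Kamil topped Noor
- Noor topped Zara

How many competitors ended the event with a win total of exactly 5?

2

Win totals: Zara 4, Yusuf 1, Noor 5, Dana 2, Vera 6, Kamil 5, Quinn 3, Ravi 4, Tariq 6.
Exactly 5: Noor, Kamil — 2 competitors.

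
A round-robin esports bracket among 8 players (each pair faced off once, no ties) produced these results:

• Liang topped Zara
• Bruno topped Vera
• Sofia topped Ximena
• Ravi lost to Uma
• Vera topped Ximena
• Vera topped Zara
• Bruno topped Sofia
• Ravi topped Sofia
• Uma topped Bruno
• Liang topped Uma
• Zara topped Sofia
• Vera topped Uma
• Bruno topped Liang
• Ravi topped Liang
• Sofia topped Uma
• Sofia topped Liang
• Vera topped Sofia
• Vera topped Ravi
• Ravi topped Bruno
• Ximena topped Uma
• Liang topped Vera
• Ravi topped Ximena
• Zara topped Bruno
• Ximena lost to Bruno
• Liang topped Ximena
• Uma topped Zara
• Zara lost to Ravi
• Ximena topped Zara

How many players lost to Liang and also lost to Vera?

3

Liang beat: Uma, Zara, Vera, Ximena.
Vera beat: Sofia, Uma, Ravi, Zara, Ximena.
Both beat: Uma, Zara, Ximena — 3.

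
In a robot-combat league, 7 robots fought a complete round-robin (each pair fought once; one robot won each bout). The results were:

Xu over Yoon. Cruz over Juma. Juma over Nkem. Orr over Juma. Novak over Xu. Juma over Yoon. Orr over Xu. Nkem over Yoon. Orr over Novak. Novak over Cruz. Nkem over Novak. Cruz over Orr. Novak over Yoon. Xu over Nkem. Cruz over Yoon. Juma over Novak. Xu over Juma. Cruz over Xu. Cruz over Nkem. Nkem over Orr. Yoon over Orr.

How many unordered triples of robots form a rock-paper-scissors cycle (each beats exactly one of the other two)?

Win totals: Nkem 3, Novak 3, Yoon 1, Orr 3, Cruz 5, Xu 3, Juma 3.
A robot with w wins dominates both others in C(w,2) triples; summing gives 3 + 3 + 0 + 3 + 10 + 3 + 3 = 25 transitive triples.
Total triples C(7,3) = 35, so cyclic triples = 35 − 25 = 10.

10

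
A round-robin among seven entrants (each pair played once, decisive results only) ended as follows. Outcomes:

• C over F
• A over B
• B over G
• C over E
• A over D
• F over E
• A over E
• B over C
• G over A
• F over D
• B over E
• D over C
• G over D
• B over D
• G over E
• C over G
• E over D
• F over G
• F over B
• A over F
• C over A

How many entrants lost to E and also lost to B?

1

E beat: D.
B beat: C, D, E, G.
Both beat: D — 1.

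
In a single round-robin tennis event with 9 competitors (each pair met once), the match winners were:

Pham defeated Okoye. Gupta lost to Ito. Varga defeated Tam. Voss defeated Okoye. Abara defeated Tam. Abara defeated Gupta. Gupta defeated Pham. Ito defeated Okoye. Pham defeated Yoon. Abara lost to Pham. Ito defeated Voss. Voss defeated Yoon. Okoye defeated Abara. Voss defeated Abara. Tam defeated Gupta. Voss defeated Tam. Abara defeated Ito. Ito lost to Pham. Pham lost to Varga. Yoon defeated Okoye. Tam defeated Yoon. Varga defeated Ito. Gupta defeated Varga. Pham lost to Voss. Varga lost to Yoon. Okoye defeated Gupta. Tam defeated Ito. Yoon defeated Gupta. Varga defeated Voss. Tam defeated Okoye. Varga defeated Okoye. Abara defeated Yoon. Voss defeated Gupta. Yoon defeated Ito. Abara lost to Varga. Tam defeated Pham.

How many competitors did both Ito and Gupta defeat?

Ito beat: Voss, Gupta, Okoye.
Gupta beat: Varga, Pham.
No one was beaten by both.

0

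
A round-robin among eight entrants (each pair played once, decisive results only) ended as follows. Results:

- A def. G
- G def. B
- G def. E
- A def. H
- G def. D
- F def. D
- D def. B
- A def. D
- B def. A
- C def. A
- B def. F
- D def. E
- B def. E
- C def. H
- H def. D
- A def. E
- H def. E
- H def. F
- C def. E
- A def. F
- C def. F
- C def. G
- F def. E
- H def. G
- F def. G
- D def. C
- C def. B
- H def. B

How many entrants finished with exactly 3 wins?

Win totals: A 5, B 3, C 6, D 3, E 0, F 3, G 3, H 5.
Exactly 3: B, D, F, G — 4 entrants.

4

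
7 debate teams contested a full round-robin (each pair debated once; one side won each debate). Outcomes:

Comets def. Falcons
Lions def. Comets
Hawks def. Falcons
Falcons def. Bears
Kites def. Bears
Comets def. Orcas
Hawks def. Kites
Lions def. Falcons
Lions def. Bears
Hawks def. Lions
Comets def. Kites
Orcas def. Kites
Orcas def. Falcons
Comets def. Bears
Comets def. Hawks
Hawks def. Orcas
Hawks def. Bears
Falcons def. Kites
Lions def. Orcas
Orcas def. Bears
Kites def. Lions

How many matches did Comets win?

Comets' results: beat Kites, Orcas, Hawks, Bears, Falcons; lost to Lions.
That is 5 wins.

5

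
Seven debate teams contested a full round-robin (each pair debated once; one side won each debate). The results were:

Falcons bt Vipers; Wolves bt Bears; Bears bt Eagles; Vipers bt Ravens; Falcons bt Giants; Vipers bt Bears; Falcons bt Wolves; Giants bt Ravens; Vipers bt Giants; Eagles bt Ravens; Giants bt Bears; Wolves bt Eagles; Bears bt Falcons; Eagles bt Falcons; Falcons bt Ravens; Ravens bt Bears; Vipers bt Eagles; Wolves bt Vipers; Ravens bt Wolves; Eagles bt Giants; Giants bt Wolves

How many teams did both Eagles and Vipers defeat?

2

Eagles beat: Falcons, Ravens, Giants.
Vipers beat: Eagles, Ravens, Bears, Giants.
Both beat: Ravens, Giants — 2.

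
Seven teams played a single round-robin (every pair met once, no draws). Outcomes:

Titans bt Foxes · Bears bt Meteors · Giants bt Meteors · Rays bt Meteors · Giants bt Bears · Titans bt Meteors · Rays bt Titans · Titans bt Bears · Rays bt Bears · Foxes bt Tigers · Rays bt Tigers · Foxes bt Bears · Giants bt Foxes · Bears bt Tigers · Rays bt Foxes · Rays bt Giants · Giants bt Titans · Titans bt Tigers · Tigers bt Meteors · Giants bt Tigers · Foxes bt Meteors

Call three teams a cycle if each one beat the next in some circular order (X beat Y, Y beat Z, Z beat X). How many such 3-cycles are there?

Win totals: Giants 5, Rays 6, Meteors 0, Titans 4, Bears 2, Foxes 3, Tigers 1.
A team with w wins dominates both others in C(w,2) triples; summing gives 10 + 15 + 0 + 6 + 1 + 3 + 0 = 35 transitive triples.
Total triples C(7,3) = 35, so cyclic triples = 35 − 35 = 0.

0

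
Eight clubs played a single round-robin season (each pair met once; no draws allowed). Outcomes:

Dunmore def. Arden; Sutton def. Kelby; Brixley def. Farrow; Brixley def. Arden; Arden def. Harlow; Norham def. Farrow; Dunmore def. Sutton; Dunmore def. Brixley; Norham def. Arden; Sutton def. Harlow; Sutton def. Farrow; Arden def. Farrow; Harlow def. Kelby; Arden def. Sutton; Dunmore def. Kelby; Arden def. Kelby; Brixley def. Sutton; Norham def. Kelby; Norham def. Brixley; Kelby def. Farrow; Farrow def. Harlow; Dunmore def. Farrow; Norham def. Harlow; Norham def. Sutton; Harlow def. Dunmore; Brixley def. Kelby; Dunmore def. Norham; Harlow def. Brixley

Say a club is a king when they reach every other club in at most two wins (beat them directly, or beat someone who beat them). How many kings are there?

3

Dunmore reaches everyone (king).
Brixley cannot reach Dunmore, Norham in two steps.
Farrow cannot reach Sutton, Norham, Arden in two steps.
Sutton cannot reach Norham, Arden in two steps.
Harlow reaches everyone (king).
Kelby cannot reach Dunmore, Brixley, Sutton, Norham, Arden in two steps.
Norham reaches everyone (king).
Arden cannot reach Norham in two steps.
Kings: Dunmore, Harlow, Norham — 3.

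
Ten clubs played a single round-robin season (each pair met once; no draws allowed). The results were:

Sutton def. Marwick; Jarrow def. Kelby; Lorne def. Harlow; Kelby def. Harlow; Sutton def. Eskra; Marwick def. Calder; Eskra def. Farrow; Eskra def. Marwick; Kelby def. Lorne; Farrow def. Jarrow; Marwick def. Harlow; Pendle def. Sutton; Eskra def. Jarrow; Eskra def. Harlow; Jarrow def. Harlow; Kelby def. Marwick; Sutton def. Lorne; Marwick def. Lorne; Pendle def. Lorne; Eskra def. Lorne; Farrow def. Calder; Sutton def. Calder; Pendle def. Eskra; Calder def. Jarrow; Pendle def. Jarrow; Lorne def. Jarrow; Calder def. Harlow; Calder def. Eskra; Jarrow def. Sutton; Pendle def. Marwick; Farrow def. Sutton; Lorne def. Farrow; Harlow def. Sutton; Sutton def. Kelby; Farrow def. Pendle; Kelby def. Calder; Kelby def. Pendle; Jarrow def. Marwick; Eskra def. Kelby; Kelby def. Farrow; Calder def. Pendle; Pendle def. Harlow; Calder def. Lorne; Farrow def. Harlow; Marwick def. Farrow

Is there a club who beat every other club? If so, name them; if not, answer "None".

None

Highest win total is Pendle with 6 (out of 9 possible).
Pendle lost to Farrow, Kelby, Calder, so no club went undefeated.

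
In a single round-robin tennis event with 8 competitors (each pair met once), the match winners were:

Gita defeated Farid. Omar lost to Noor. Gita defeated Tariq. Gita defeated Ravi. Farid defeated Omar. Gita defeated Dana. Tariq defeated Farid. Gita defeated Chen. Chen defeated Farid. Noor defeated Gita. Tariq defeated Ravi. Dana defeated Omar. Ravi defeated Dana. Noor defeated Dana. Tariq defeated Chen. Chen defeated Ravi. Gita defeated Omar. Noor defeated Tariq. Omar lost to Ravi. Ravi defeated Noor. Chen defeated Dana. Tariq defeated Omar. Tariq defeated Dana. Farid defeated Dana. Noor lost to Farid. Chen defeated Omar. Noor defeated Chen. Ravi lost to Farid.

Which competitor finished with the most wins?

Gita

Win totals: Chen 4, Gita 6, Dana 1, Farid 4, Noor 5, Ravi 3, Tariq 5, Omar 0.
Gita leads with 6 wins (next highest: 5).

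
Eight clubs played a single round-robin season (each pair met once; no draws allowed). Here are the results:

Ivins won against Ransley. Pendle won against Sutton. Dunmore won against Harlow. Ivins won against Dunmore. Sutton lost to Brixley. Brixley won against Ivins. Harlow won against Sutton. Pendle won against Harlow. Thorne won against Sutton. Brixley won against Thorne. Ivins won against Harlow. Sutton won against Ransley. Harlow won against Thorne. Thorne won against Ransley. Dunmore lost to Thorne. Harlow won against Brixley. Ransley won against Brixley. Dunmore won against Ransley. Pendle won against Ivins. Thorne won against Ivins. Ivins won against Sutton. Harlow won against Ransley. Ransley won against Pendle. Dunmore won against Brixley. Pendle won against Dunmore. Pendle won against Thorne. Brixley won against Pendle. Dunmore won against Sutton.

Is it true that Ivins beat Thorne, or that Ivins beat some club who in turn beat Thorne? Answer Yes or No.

Yes

Ivins did not beat Thorne directly.
Ivins beat Dunmore, Ransley, Harlow, Sutton. Of those, Harlow beat Thorne.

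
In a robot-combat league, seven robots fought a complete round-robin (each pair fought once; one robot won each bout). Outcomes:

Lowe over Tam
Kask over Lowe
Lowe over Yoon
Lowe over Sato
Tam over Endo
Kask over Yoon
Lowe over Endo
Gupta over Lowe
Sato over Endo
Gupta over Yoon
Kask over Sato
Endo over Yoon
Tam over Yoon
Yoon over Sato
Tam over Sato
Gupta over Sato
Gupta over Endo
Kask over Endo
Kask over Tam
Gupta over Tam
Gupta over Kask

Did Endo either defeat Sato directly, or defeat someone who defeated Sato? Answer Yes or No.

Endo did not beat Sato directly.
Endo beat Yoon. Of those, Yoon beat Sato.

Yes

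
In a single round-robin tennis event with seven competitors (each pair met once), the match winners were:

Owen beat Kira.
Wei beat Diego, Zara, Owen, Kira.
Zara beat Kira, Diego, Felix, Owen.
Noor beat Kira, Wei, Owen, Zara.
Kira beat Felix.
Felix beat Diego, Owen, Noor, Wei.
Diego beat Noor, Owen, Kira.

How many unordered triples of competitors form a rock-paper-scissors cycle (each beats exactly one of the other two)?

Win totals: Kira 1, Owen 1, Felix 4, Diego 3, Noor 4, Zara 4, Wei 4.
A competitor with w wins dominates both others in C(w,2) triples; summing gives 0 + 0 + 6 + 3 + 6 + 6 + 6 = 27 transitive triples.
Total triples C(7,3) = 35, so cyclic triples = 35 − 27 = 8.

8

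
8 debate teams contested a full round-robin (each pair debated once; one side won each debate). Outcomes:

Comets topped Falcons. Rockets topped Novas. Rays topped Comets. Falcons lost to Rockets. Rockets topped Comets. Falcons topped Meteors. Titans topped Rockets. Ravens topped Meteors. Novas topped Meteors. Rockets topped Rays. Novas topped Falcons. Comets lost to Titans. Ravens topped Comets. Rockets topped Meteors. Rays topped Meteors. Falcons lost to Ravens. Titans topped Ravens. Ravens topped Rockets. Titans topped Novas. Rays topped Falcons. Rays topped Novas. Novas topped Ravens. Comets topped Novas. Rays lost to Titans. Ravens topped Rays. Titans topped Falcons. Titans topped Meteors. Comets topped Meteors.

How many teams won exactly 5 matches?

Win totals: Ravens 5, Novas 3, Falcons 1, Comets 3, Meteors 0, Titans 7, Rays 4, Rockets 5.
Exactly 5: Ravens, Rockets — 2 teams.

2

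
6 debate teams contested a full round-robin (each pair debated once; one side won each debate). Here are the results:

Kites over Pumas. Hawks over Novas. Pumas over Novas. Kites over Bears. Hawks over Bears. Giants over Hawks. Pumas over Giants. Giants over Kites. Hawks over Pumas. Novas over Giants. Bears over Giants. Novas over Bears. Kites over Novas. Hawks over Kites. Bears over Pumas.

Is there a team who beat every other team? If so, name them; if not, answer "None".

Highest win total is Hawks with 4 (out of 5 possible).
Hawks lost to Giants, so no team went undefeated.

None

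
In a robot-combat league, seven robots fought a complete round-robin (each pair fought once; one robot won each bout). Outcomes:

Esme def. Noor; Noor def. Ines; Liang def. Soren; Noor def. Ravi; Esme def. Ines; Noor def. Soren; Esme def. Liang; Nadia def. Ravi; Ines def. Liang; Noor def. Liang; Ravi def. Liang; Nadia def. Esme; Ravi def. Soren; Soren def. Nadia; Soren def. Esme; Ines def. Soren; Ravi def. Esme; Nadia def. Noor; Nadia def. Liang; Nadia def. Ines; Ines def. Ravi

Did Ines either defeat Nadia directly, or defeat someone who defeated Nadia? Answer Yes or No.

Ines did not beat Nadia directly.
Ines beat Soren, Liang, Ravi. Of those, Soren beat Nadia.

Yes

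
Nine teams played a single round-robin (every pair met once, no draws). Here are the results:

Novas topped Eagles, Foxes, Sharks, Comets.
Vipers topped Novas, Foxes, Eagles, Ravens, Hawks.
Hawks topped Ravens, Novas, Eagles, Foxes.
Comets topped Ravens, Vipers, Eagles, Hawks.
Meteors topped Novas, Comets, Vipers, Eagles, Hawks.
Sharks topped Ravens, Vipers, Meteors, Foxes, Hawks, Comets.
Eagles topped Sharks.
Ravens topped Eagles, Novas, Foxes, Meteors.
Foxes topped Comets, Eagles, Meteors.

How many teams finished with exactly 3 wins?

1

Win totals: Comets 4, Novas 4, Hawks 4, Vipers 5, Sharks 6, Foxes 3, Eagles 1, Meteors 5, Ravens 4.
Exactly 3: Foxes — 1 team.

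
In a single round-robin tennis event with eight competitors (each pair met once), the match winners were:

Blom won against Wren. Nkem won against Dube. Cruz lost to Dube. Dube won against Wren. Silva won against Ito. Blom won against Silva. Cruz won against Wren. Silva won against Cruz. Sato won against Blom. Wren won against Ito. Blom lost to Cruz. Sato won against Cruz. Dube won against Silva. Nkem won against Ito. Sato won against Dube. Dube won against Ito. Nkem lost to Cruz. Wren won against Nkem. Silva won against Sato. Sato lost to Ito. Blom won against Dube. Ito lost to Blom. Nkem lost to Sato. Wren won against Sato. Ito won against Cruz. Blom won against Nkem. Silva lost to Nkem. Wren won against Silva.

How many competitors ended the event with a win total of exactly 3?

Win totals: Nkem 3, Sato 4, Wren 4, Dube 4, Cruz 3, Ito 2, Blom 5, Silva 3.
Exactly 3: Nkem, Cruz, Silva — 3 competitors.

3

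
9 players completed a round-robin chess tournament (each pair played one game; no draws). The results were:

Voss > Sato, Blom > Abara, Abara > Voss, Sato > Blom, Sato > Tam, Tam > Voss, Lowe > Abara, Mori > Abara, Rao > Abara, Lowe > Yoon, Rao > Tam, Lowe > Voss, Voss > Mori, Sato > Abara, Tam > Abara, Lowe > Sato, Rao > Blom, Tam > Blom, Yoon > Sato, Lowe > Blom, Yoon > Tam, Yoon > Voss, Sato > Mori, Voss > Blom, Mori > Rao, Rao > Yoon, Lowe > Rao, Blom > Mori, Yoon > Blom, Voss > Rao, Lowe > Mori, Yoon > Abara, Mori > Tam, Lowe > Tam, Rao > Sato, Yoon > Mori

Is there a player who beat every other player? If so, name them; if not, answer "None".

Lowe

Lowe has 8 wins out of 8 opponents — a perfect record.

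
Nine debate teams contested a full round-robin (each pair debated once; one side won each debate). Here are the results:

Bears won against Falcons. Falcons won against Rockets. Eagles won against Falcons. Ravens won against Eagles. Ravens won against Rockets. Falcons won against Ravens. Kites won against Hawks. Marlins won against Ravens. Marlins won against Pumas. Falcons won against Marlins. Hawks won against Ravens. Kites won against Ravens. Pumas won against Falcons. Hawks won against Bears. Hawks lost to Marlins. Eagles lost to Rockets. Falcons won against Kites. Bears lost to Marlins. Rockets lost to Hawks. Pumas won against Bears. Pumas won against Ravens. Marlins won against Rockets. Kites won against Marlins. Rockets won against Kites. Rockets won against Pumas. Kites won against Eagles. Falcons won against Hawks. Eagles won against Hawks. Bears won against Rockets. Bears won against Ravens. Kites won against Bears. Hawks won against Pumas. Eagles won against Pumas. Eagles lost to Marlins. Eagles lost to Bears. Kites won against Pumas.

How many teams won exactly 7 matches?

Win totals: Eagles 3, Ravens 2, Falcons 5, Hawks 4, Bears 4, Rockets 3, Kites 6, Marlins 6, Pumas 3.
No team has exactly 7 wins.

0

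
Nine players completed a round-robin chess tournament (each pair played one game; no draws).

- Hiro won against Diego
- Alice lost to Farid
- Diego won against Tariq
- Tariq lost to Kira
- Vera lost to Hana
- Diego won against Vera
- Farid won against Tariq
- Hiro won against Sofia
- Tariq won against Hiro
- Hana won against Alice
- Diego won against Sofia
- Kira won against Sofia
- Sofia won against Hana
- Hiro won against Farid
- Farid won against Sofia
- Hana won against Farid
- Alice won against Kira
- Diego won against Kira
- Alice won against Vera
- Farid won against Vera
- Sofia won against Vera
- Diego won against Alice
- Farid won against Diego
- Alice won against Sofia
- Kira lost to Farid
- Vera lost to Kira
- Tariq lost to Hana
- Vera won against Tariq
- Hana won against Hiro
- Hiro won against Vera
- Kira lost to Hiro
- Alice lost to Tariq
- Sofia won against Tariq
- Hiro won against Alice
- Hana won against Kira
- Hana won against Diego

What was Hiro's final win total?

Hiro's results: beat Farid, Vera, Kira, Diego, Sofia, Alice; lost to Hana, Tariq.
That is 6 wins.

6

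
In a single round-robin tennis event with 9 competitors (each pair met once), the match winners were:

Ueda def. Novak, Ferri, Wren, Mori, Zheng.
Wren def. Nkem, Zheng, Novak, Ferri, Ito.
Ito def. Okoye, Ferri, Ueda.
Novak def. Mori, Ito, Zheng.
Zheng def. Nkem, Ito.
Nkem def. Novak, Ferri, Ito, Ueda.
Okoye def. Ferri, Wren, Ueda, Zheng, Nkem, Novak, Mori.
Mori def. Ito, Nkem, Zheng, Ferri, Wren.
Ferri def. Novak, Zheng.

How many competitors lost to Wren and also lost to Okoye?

Wren beat: Zheng, Novak, Ferri, Ito, Nkem.
Okoye beat: Ueda, Zheng, Mori, Wren, Novak, Ferri, Nkem.
Both beat: Zheng, Novak, Ferri, Nkem — 4.

4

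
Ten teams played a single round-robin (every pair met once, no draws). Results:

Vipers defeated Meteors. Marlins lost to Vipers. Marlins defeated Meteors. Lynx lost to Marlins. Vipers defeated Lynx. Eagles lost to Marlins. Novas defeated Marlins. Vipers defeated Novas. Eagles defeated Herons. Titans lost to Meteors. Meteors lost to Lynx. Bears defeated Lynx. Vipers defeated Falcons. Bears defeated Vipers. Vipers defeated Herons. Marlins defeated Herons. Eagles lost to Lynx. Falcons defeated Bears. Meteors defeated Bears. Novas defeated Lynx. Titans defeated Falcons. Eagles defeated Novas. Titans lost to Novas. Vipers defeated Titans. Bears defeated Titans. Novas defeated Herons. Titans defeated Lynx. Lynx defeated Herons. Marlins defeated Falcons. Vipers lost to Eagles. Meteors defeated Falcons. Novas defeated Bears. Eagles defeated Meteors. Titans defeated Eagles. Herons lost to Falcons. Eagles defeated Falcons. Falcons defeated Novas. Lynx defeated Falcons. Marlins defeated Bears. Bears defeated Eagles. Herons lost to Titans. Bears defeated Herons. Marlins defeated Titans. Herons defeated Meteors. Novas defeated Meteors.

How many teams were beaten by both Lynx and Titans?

Lynx beat: Falcons, Herons, Meteors, Eagles.
Titans beat: Falcons, Herons, Lynx, Eagles.
Both beat: Falcons, Herons, Eagles — 3.

3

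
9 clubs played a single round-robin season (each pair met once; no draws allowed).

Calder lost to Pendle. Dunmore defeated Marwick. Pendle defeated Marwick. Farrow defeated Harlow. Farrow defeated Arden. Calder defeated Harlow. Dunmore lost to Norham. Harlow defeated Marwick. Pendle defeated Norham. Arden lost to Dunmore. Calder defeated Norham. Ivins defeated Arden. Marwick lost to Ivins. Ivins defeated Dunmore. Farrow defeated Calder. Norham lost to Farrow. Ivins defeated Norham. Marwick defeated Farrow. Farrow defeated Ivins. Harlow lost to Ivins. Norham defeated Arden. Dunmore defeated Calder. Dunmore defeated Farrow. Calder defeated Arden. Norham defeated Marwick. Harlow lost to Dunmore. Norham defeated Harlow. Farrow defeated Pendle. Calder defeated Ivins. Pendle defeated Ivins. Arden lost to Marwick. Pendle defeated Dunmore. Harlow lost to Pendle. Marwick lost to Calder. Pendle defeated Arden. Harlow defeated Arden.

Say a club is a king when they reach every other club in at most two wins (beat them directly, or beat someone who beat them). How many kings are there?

3

Dunmore reaches everyone (king).
Pendle reaches everyone (king).
Norham cannot reach Pendle, Ivins in two steps.
Farrow reaches everyone (king).
Calder cannot reach Pendle in two steps.
Arden cannot reach Dunmore, Pendle, Norham, Farrow, Calder, Ivins, Harlow, Marwick in two steps.
Ivins cannot reach Pendle in two steps.
Harlow cannot reach Dunmore, Pendle, Norham, Calder, Ivins in two steps.
Marwick cannot reach Dunmore in two steps.
Kings: Dunmore, Pendle, Farrow — 3.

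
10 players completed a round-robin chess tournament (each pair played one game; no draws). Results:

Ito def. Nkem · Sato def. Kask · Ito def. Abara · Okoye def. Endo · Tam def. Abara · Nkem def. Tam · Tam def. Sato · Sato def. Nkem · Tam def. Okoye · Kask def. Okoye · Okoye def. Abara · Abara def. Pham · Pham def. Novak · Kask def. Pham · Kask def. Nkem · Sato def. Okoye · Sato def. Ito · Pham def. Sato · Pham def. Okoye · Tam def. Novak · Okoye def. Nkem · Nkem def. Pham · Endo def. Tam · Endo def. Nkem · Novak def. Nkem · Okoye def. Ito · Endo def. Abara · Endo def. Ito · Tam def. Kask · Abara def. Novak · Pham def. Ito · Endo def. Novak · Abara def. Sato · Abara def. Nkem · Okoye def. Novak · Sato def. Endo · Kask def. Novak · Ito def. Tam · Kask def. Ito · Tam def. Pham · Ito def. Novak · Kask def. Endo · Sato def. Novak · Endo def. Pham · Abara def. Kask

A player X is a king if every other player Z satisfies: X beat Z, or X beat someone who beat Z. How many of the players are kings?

Sato reaches everyone (king).
Nkem cannot reach Endo in two steps.
Endo reaches everyone (king).
Tam reaches everyone (king).
Okoye reaches everyone (king).
Kask reaches everyone (king).
Pham reaches everyone (king).
Ito cannot reach Endo in two steps.
Abara reaches everyone (king).
Novak cannot reach Sato, Endo, Okoye, Kask, Ito, Abara in two steps.
Kings: Sato, Endo, Tam, Okoye, Kask, Pham, Abara — 7.

7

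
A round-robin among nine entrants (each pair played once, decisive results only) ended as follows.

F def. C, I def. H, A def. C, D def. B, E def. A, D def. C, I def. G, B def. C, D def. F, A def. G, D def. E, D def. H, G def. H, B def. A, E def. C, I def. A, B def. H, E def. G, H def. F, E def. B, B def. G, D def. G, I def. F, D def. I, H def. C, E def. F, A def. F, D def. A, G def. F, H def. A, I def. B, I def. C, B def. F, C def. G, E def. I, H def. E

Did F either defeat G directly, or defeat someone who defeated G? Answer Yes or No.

Yes

F did not beat G directly.
F beat C. Of those, C beat G.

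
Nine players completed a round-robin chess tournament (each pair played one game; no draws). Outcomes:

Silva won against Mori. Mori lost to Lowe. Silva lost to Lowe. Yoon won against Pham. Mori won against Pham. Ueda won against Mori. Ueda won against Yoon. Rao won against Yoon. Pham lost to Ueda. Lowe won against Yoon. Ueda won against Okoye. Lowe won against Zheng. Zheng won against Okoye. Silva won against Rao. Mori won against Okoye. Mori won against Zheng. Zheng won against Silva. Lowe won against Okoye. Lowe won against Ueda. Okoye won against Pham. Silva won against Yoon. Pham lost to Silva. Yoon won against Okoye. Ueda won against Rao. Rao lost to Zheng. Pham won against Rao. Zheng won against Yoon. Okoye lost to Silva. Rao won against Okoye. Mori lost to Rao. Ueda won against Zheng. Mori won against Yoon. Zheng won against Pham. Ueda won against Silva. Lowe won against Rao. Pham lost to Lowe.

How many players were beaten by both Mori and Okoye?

Mori beat: Okoye, Pham, Yoon, Zheng.
Okoye beat: Pham.
Both beat: Pham — 1.

1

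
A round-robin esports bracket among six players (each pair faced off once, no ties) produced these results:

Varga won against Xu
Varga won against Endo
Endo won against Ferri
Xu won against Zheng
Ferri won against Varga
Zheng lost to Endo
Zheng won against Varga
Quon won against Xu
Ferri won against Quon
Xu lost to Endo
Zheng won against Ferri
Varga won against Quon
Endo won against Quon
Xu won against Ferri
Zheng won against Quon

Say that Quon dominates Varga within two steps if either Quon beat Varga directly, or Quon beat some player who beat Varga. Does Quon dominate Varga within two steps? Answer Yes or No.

No

Quon did not beat Varga directly.
Quon beat Xu, but each of them lost to Varga. No two-step path.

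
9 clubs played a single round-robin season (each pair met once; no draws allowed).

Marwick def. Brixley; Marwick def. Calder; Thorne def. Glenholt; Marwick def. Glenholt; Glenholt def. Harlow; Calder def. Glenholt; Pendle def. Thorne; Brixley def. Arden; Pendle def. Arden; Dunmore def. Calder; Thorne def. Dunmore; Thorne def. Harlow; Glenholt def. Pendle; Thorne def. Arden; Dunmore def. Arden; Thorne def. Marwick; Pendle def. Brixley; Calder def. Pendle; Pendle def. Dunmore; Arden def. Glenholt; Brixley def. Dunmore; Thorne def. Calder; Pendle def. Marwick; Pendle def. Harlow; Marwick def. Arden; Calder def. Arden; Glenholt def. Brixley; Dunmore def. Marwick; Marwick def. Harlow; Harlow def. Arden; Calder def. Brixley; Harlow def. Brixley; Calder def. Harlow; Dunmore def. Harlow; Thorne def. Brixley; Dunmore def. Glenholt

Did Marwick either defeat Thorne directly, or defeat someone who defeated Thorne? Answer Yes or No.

Marwick did not beat Thorne directly.
Marwick beat Harlow, Glenholt, Calder, Brixley, Arden, but each of them lost to Thorne. No two-step path.

No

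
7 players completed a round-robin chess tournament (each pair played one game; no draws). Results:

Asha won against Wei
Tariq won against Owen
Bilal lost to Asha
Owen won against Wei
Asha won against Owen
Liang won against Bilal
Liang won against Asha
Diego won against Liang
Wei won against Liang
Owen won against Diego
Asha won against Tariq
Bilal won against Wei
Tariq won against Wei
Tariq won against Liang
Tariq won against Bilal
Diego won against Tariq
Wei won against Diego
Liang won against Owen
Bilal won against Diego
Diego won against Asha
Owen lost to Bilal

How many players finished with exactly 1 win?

0

Win totals: Liang 3, Tariq 4, Asha 4, Diego 3, Owen 2, Wei 2, Bilal 3.
No player has exactly 1 wins.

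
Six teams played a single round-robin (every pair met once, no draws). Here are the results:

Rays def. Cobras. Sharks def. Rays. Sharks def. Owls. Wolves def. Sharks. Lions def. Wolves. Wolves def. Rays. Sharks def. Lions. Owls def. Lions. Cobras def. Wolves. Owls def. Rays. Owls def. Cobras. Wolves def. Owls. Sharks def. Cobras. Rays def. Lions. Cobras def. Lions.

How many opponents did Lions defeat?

1

Lions' results: beat Wolves; lost to Cobras, Owls, Rays, Sharks.
That is 1 win.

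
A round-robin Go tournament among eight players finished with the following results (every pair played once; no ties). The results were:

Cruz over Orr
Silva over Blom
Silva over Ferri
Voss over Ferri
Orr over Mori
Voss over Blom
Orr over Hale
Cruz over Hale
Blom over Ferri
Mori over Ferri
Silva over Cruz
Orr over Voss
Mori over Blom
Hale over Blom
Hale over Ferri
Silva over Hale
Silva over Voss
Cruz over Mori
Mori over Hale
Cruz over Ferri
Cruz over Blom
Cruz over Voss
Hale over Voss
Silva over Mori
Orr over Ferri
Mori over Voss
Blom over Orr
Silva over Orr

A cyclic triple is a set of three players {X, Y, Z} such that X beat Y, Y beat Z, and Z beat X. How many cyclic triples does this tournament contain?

3

Win totals: Hale 3, Mori 4, Blom 2, Silva 7, Ferri 0, Orr 4, Voss 2, Cruz 6.
A player with w wins dominates both others in C(w,2) triples; summing gives 3 + 6 + 1 + 21 + 0 + 6 + 1 + 15 = 53 transitive triples.
Total triples C(8,3) = 56, so cyclic triples = 56 − 53 = 3.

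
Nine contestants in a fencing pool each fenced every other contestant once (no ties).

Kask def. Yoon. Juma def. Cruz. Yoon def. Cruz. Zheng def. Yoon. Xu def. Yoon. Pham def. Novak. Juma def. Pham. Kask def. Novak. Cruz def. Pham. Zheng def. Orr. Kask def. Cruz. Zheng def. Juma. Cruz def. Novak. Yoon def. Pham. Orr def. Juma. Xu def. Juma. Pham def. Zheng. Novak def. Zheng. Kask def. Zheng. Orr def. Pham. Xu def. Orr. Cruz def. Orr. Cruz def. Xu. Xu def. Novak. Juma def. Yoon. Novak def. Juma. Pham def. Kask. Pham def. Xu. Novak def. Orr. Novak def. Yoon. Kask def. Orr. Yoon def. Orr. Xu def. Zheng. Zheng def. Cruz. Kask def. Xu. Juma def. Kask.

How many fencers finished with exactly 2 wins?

Win totals: Novak 4, Zheng 4, Yoon 3, Xu 5, Kask 6, Juma 4, Pham 4, Cruz 4, Orr 2.
Exactly 2: Orr — 1 fencer.

1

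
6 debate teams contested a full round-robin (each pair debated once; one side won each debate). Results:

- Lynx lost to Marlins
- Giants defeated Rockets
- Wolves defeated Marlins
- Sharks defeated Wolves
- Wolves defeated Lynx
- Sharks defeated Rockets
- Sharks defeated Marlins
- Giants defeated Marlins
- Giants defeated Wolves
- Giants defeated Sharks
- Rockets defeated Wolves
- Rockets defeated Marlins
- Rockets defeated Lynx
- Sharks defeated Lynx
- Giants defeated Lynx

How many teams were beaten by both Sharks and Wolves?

2

Sharks beat: Wolves, Rockets, Marlins, Lynx.
Wolves beat: Marlins, Lynx.
Both beat: Marlins, Lynx — 2.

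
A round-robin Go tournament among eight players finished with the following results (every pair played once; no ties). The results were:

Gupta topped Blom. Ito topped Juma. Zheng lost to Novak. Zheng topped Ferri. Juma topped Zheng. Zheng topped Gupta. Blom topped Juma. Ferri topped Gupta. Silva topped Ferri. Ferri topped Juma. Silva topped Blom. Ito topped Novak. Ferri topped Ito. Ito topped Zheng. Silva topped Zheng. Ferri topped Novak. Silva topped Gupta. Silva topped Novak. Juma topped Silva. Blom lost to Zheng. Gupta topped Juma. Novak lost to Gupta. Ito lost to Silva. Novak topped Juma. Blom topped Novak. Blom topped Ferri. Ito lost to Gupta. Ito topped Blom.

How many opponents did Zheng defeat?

3

Zheng's results: beat Ferri, Blom, Gupta; lost to Ito, Novak, Silva, Juma.
That is 3 wins.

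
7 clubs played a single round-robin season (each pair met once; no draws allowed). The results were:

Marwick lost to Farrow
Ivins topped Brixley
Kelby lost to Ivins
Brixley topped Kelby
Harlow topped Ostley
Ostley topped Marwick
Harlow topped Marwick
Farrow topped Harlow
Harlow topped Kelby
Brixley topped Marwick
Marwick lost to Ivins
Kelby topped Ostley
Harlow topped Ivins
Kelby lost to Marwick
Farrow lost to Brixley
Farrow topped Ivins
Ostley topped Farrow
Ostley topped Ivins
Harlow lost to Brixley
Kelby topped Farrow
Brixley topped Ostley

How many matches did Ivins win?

Ivins' results: beat Brixley, Kelby, Marwick; lost to Harlow, Farrow, Ostley.
That is 3 wins.

3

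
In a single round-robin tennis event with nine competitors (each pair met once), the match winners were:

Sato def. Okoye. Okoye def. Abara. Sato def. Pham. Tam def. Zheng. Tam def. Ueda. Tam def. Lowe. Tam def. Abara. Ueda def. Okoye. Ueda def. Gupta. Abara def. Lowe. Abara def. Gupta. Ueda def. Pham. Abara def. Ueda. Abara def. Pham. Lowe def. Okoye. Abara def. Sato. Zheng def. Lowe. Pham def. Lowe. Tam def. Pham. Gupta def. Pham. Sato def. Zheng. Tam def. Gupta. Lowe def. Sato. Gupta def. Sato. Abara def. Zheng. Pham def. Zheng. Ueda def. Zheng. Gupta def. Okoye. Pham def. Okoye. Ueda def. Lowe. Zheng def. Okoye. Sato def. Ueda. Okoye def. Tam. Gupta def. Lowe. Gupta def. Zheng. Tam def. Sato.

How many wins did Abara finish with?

6

Abara's results: beat Ueda, Pham, Gupta, Zheng, Lowe, Sato; lost to Okoye, Tam.
That is 6 wins.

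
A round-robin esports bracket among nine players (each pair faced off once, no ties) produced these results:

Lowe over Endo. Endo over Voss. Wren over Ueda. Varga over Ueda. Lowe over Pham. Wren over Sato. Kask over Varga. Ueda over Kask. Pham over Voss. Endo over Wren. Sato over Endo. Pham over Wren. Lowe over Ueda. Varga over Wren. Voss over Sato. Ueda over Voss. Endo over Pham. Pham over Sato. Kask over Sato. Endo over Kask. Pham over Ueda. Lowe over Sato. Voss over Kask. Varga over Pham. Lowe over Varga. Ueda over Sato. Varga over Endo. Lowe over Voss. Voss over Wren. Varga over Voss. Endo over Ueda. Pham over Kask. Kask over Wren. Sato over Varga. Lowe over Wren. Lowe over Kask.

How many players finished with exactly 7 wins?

Win totals: Ueda 3, Lowe 8, Pham 5, Wren 2, Varga 5, Sato 2, Kask 3, Voss 3, Endo 5.
No player has exactly 7 wins.

0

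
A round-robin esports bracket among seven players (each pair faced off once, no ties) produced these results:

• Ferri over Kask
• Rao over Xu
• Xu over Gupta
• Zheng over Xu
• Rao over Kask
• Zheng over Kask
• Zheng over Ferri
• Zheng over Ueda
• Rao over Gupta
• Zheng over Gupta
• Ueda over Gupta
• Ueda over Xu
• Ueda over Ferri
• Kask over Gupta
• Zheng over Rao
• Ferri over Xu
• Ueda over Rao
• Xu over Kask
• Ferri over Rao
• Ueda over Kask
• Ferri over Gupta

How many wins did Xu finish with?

2

Xu's results: beat Kask, Gupta; lost to Ferri, Zheng, Rao, Ueda.
That is 2 wins.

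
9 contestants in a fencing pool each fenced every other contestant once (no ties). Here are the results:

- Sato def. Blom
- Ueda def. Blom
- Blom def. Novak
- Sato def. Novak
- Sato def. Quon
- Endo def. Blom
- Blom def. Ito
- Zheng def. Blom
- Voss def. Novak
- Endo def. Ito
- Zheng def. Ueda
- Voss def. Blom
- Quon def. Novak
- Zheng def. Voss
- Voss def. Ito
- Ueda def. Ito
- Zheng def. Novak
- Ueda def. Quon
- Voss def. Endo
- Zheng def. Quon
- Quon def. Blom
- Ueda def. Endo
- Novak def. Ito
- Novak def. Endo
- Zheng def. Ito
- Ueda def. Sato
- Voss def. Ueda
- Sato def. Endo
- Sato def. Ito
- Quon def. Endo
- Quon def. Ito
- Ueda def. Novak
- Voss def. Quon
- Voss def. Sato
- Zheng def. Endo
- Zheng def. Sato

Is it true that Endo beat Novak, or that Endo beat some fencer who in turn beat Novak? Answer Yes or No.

Yes

Endo did not beat Novak directly.
Endo beat Ito, Blom. Of those, Blom beat Novak.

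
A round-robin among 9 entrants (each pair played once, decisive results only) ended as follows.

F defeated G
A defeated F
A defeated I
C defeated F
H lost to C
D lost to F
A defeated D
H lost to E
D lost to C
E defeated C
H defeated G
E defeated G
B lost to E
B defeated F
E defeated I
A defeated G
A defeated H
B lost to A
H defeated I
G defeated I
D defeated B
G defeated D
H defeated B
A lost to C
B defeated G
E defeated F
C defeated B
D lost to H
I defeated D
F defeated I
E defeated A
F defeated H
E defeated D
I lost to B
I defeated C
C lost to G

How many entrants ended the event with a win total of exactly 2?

1

Win totals: A 6, B 3, C 5, D 1, E 8, F 4, G 3, H 4, I 2.
Exactly 2: I — 1 entrant.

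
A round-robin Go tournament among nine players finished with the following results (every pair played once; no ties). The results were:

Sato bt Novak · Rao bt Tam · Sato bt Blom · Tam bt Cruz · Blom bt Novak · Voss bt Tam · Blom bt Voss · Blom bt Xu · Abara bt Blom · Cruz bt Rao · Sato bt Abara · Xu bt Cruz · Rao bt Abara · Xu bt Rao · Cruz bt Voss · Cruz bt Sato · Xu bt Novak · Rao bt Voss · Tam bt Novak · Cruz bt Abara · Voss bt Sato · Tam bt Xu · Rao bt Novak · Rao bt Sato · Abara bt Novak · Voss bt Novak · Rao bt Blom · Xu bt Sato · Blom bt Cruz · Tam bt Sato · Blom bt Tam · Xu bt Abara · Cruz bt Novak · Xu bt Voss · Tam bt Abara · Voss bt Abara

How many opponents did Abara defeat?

2

Abara's results: beat Novak, Blom; lost to Voss, Rao, Xu, Sato, Tam, Cruz.
That is 2 wins.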